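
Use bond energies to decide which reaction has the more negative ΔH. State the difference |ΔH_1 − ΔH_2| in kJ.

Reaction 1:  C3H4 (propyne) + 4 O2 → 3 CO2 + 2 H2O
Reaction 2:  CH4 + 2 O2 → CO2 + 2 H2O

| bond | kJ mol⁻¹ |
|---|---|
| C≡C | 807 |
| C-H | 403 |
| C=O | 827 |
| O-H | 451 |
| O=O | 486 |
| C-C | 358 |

Reaction 1, by 1171 kJ

Reaction 1:
  Bonds broken (reactants):
    C≡C: 1 × 807 = 807
    C-C: 1 × 358 = 358
    C-H: 4 × 403 = 1612
    O=O: 4 × 486 = 1944
    Σ(broken) = 4721 kJ
  Bonds formed (products):
    C=O: 6 × 827 = 4962
    O-H: 4 × 451 = 1804
    Σ(formed) = 6766 kJ
  ΔH_1 = 4721 − 6766 = −2045 kJ
Reaction 2:
  Bonds broken (reactants):
    C-H: 4 × 403 = 1612
    O=O: 2 × 486 = 972
    Σ(broken) = 2584 kJ
  Bonds formed (products):
    C=O: 2 × 827 = 1654
    O-H: 4 × 451 = 1804
    Σ(formed) = 3458 kJ
  ΔH_2 = 2584 − 3458 = −874 kJ
ΔH_1 − ΔH_2 = −1171 kJ, so reaction 1 has the more negative ΔH; |ΔH_1 − ΔH_2| = 1171 kJ.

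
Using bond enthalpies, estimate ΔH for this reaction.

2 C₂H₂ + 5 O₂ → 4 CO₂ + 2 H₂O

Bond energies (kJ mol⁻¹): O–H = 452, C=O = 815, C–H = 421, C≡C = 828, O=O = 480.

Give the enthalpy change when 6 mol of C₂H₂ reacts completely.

ΔH = −7764 kJ

Bonds broken (reactants):
  C≡C: 2 × 828 = 1656
  C–H: 4 × 421 = 1684
  O=O: 5 × 480 = 2400
  Σ(broken) = 5740 kJ
Bonds formed (products):
  C=O: 8 × 815 = 6520
  O–H: 4 × 452 = 1808
  Σ(formed) = 8328 kJ
ΔH = Σ(broken) − Σ(formed) = 5740 − 8328 = −2588 kJ
For 3× the reaction as written: 3 × (−2588) = −7764 kJ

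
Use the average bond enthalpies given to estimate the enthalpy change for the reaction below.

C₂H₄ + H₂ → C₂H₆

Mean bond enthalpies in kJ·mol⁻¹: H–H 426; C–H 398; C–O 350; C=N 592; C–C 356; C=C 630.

Bonds broken (reactants):
  C–H: 4 × 398 = 1592
  C=C: 1 × 630 = 630
  H–H: 1 × 426 = 426
  Σ(broken) = 2648 kJ
Bonds formed (products):
  C–C: 1 × 356 = 356
  C–H: 6 × 398 = 2388
  Σ(formed) = 2744 kJ
ΔH = Σ(broken) − Σ(formed) = 2648 − 2744 = −96 kJ

ΔH ≈ −96 kJ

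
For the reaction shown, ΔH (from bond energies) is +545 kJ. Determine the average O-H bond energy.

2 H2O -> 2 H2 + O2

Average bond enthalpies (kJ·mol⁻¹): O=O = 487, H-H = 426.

Let D be the O-H bond energy.
Σ(broken) = 4×D = 4D
Σ(formed) = 2×426 + 1×487 = 1339
ΔH = Σ(broken) − Σ(formed) = (4D) − (1339) = −1339 + 4D
Setting this equal to +545 kJ gives 4D = 1884, so D = 471 kJ/mol.

D(O-H) ≈ 471 kJ/mol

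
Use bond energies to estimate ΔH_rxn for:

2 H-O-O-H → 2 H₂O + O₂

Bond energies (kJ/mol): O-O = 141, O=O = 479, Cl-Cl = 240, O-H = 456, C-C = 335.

Bonds broken (reactants):
  O-H: 4 × 456 = 1824
  O-O: 2 × 141 = 282
  Σ(broken) = 2106 kJ
Bonds formed (products):
  O-H: 4 × 456 = 1824
  O=O: 1 × 479 = 479
  Σ(formed) = 2303 kJ
ΔH = Σ(broken) − Σ(formed) = 2106 − 2303 = −197 kJ

ΔH ≈ −197 kJ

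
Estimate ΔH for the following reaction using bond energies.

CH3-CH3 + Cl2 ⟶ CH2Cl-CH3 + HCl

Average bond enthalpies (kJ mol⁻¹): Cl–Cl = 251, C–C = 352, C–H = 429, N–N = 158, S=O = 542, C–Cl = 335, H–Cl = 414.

ΔH ≈ −69 kJ

Bonds broken (reactants):
  C–C: 1 × 352 = 352
  C–H: 6 × 429 = 2574
  Cl–Cl: 1 × 251 = 251
  Σ(broken) = 3177 kJ
Bonds formed (products):
  C–C: 1 × 352 = 352
  C–Cl: 1 × 335 = 335
  C–H: 5 × 429 = 2145
  H–Cl: 1 × 414 = 414
  Σ(formed) = 3246 kJ
ΔH = Σ(broken) − Σ(formed) = 3177 − 3246 = −69 kJ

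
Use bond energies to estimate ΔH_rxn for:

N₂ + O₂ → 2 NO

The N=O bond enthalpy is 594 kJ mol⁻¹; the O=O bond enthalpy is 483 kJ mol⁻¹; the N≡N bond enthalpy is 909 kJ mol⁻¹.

ΔH ≈ +204 kJ

Bonds broken (reactants):
  N≡N: 1 × 909 = 909
  O=O: 1 × 483 = 483
  Σ(broken) = 1392 kJ
Bonds formed (products):
  N=O: 2 × 594 = 1188
  Σ(formed) = 1188 kJ
ΔH = Σ(broken) − Σ(formed) = 1392 − 1188 = +204 kJ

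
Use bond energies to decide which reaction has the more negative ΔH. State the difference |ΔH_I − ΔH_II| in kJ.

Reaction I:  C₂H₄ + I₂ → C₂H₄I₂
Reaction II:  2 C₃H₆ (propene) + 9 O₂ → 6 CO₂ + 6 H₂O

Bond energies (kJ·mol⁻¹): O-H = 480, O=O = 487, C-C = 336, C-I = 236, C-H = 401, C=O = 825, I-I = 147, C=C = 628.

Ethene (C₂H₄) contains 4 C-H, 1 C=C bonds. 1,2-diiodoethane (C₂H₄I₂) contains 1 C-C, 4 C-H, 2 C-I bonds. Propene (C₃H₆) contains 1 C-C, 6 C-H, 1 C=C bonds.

Reaction II, by 4504 kJ

Reaction I:
  Bonds broken (reactants):
    C-H: 4 × 401 = 1604
    C=C: 1 × 628 = 628
    I-I: 1 × 147 = 147
    Σ(broken) = 2379 kJ
  Bonds formed (products):
    C-C: 1 × 336 = 336
    C-H: 4 × 401 = 1604
    C-I: 2 × 236 = 472
    Σ(formed) = 2412 kJ
  ΔH_I = 2379 − 2412 = −33 kJ
Reaction II:
  Bonds broken (reactants):
    C-C: 2 × 336 = 672
    C-H: 12 × 401 = 4812
    C=C: 2 × 628 = 1256
    O=O: 9 × 487 = 4383
    Σ(broken) = 11123 kJ
  Bonds formed (products):
    C=O: 12 × 825 = 9900
    O-H: 12 × 480 = 5760
    Σ(formed) = 15660 kJ
  ΔH_II = 11123 − 15660 = −4537 kJ
ΔH_I − ΔH_II = +4504 kJ, so reaction II has the more negative ΔH; |ΔH_I − ΔH_II| = 4504 kJ.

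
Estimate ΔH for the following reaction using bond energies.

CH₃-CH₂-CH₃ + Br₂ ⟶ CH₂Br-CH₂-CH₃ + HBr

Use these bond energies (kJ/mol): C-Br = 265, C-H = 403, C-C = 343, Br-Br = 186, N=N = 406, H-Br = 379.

Bonds broken (reactants):
  Br-Br: 1 × 186 = 186
  C-C: 2 × 343 = 686
  C-H: 8 × 403 = 3224
  Σ(broken) = 4096 kJ
Bonds formed (products):
  C-Br: 1 × 265 = 265
  C-C: 2 × 343 = 686
  C-H: 7 × 403 = 2821
  H-Br: 1 × 379 = 379
  Σ(formed) = 4151 kJ
ΔH = Σ(broken) − Σ(formed) = 4096 − 4151 = −55 kJ

ΔH ≈ −55 kJ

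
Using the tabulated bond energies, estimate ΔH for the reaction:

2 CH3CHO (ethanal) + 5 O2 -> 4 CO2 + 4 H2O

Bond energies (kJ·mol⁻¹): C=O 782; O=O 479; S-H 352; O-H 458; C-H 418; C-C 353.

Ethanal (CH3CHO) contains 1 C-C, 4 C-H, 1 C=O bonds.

Bonds broken (reactants):
  C-C: 2 × 353 = 706
  C-H: 8 × 418 = 3344
  C=O: 2 × 782 = 1564
  O=O: 5 × 479 = 2395
  Σ(broken) = 8009 kJ
Bonds formed (products):
  C=O: 8 × 782 = 6256
  O-H: 8 × 458 = 3664
  Σ(formed) = 9920 kJ
ΔH = Σ(broken) − Σ(formed) = 8009 − 9920 = −1911 kJ

ΔH ≈ −1911 kJ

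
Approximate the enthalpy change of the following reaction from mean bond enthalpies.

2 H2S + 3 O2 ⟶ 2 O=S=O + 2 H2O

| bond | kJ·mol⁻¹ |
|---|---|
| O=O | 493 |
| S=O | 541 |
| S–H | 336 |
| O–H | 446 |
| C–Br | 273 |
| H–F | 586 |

Bonds broken (reactants):
  O=O: 3 × 493 = 1479
  S–H: 4 × 336 = 1344
  Σ(broken) = 2823 kJ
Bonds formed (products):
  O–H: 4 × 446 = 1784
  S=O: 4 × 541 = 2164
  Σ(formed) = 3948 kJ
ΔH = Σ(broken) − Σ(formed) = 2823 − 3948 = −1125 kJ

ΔH ≈ −1125 kJ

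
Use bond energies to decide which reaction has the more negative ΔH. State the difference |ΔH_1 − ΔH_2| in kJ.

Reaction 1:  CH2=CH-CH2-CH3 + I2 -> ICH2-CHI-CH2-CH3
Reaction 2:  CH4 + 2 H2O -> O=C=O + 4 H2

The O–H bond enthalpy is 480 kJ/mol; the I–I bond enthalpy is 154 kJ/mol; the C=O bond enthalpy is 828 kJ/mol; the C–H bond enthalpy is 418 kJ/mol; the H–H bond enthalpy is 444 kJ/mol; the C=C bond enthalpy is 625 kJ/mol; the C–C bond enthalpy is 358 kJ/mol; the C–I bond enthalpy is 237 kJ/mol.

Reaction 1, by 213 kJ

Reaction 1:
  Bonds broken (reactants):
    C–C: 2 × 358 = 716
    C–H: 8 × 418 = 3344
    C=C: 1 × 625 = 625
    I–I: 1 × 154 = 154
    Σ(broken) = 4839 kJ
  Bonds formed (products):
    C–C: 3 × 358 = 1074
    C–H: 8 × 418 = 3344
    C–I: 2 × 237 = 474
    Σ(formed) = 4892 kJ
  ΔH_1 = 4839 − 4892 = −53 kJ
Reaction 2:
  Bonds broken (reactants):
    C–H: 4 × 418 = 1672
    O–H: 4 × 480 = 1920
    Σ(broken) = 3592 kJ
  Bonds formed (products):
    C=O: 2 × 828 = 1656
    H–H: 4 × 444 = 1776
    Σ(formed) = 3432 kJ
  ΔH_2 = 3592 − 3432 = +160 kJ
ΔH_1 − ΔH_2 = −213 kJ, so reaction 1 has the more negative ΔH; |ΔH_1 − ΔH_2| = 213 kJ.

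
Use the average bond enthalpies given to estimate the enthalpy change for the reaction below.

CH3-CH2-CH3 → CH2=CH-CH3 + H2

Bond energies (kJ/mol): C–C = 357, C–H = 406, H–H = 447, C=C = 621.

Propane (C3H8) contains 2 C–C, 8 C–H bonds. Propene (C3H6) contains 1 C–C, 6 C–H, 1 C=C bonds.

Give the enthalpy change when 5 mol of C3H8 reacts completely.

ΔH = +505 kJ

Bonds broken (reactants):
  C–C: 2 × 357 = 714
  C–H: 8 × 406 = 3248
  Σ(broken) = 3962 kJ
Bonds formed (products):
  C–C: 1 × 357 = 357
  C–H: 6 × 406 = 2436
  C=C: 1 × 621 = 621
  H–H: 1 × 447 = 447
  Σ(formed) = 3861 kJ
ΔH = Σ(broken) − Σ(formed) = 3962 − 3861 = +101 kJ
For 5× the reaction as written: 5 × (+101) = +505 kJ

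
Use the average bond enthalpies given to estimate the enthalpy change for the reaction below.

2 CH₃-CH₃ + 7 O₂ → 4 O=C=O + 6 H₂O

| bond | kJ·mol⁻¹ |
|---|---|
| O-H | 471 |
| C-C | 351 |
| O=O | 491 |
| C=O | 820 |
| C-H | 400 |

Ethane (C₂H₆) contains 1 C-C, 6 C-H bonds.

Bonds broken (reactants):
  C-C: 2 × 351 = 702
  C-H: 12 × 400 = 4800
  O=O: 7 × 491 = 3437
  Σ(broken) = 8939 kJ
Bonds formed (products):
  C=O: 8 × 820 = 6560
  O-H: 12 × 471 = 5652
  Σ(formed) = 12212 kJ
ΔH = Σ(broken) − Σ(formed) = 8939 − 12212 = −3273 kJ

ΔH ≈ −3273 kJ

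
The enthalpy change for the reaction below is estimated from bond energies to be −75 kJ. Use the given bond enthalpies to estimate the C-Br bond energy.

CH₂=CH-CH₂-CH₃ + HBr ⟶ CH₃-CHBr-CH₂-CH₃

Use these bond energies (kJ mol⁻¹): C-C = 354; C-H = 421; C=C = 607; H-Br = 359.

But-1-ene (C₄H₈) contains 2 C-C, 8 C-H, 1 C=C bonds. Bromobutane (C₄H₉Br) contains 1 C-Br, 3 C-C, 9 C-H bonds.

Let D be the C-Br bond energy.
Σ(broken) = 2×354 + 8×421 + 1×607 + 1×359 = 5042
Σ(formed) = 1×D + 3×354 + 9×421 = 4851 + D
ΔH = Σ(broken) − Σ(formed) = (5042) − (4851 + D) = +191 − D
Setting this equal to −75 kJ gives D = 266 kJ/mol.

D(C-Br) ≈ 266 kJ/mol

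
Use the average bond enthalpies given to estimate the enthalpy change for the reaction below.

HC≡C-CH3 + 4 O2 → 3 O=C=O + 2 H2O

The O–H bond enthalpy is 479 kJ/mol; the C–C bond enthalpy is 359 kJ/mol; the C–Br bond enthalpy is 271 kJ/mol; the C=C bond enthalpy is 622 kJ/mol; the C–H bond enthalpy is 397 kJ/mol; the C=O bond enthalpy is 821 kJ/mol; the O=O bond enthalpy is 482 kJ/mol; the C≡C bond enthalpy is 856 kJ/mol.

ΔH ≈ −2111 kJ

Bonds broken (reactants):
  C≡C: 1 × 856 = 856
  C–C: 1 × 359 = 359
  C–H: 4 × 397 = 1588
  O=O: 4 × 482 = 1928
  Σ(broken) = 4731 kJ
Bonds formed (products):
  C=O: 6 × 821 = 4926
  O–H: 4 × 479 = 1916
  Σ(formed) = 6842 kJ
ΔH = Σ(broken) − Σ(formed) = 4731 − 6842 = −2111 kJ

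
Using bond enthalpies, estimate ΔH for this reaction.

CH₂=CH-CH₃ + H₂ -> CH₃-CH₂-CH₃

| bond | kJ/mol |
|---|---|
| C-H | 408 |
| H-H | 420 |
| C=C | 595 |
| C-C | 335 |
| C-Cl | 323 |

ΔH ≈ −136 kJ

Bonds broken (reactants):
  C-C: 1 × 335 = 335
  C-H: 6 × 408 = 2448
  C=C: 1 × 595 = 595
  H-H: 1 × 420 = 420
  Σ(broken) = 3798 kJ
Bonds formed (products):
  C-C: 2 × 335 = 670
  C-H: 8 × 408 = 3264
  Σ(formed) = 3934 kJ
ΔH = Σ(broken) − Σ(formed) = 3798 − 3934 = −136 kJ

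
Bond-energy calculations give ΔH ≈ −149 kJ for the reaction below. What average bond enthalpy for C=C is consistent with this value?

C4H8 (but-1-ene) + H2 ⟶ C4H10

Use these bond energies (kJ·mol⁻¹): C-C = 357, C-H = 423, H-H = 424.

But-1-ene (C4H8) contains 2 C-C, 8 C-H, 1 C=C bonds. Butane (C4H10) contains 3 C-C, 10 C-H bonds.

D(C=C) ≈ 630 kJ/mol

Let D be the C=C bond energy.
Σ(broken) = 2×357 + 8×423 + 1×D + 1×424 = 4522 + D
Σ(formed) = 3×357 + 10×423 = 5301
ΔH = Σ(broken) − Σ(formed) = (4522 + D) − (5301) = −779 + D
Setting this equal to −149 kJ gives D = 630 kJ/mol.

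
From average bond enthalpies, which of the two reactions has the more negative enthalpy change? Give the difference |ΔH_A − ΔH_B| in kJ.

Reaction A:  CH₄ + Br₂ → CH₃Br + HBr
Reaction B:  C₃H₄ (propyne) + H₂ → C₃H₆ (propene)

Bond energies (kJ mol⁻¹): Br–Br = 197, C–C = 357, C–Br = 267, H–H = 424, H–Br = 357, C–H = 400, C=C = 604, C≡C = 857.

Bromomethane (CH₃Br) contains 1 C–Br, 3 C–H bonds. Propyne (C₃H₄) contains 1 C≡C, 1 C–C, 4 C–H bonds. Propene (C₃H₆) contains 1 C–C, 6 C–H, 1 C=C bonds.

Reaction B, by 96 kJ

Reaction A:
  Bonds broken (reactants):
    Br–Br: 1 × 197 = 197
    C–H: 4 × 400 = 1600
    Σ(broken) = 1797 kJ
  Bonds formed (products):
    C–Br: 1 × 267 = 267
    C–H: 3 × 400 = 1200
    H–Br: 1 × 357 = 357
    Σ(formed) = 1824 kJ
  ΔH_A = 1797 − 1824 = −27 kJ
Reaction B:
  Bonds broken (reactants):
    C≡C: 1 × 857 = 857
    C–C: 1 × 357 = 357
    C–H: 4 × 400 = 1600
    H–H: 1 × 424 = 424
    Σ(broken) = 3238 kJ
  Bonds formed (products):
    C–C: 1 × 357 = 357
    C–H: 6 × 400 = 2400
    C=C: 1 × 604 = 604
    Σ(formed) = 3361 kJ
  ΔH_B = 3238 − 3361 = −123 kJ
ΔH_A − ΔH_B = +96 kJ, so reaction B has the more negative ΔH; |ΔH_A − ΔH_B| = 96 kJ.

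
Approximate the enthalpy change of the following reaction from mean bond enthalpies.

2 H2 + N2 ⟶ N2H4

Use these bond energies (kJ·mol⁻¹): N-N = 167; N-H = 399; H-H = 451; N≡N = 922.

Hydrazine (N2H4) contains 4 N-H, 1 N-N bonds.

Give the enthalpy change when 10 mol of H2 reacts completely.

ΔH = +305 kJ

Bonds broken (reactants):
  H-H: 2 × 451 = 902
  N≡N: 1 × 922 = 922
  Σ(broken) = 1824 kJ
Bonds formed (products):
  N-H: 4 × 399 = 1596
  N-N: 1 × 167 = 167
  Σ(formed) = 1763 kJ
ΔH = Σ(broken) − Σ(formed) = 1824 − 1763 = +61 kJ
For 5× the reaction as written: 5 × (+61) = +305 kJ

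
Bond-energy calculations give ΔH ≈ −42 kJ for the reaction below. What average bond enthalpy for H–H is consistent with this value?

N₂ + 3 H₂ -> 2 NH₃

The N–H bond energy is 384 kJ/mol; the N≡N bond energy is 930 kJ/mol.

Let D be the H–H bond energy.
Σ(broken) = 3×D + 1×930 = 930 + 3D
Σ(formed) = 6×384 = 2304
ΔH = Σ(broken) − Σ(formed) = (930 + 3D) − (2304) = −1374 + 3D
Setting this equal to −42 kJ gives 3D = 1332, so D = 444 kJ/mol.

D(H–H) ≈ 444 kJ/mol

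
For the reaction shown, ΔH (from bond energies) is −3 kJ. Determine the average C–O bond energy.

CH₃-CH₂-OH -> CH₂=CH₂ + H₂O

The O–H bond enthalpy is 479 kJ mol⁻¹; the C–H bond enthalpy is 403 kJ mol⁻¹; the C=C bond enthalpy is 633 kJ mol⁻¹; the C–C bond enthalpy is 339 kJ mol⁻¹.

D(C–O) ≈ 367 kJ/mol

Let D be the C–O bond energy.
Σ(broken) = 1×339 + 5×403 + 1×D + 1×479 = 2833 + D
Σ(formed) = 4×403 + 1×633 + 2×479 = 3203
ΔH = Σ(broken) − Σ(formed) = (2833 + D) − (3203) = −370 + D
Setting this equal to −3 kJ gives D = 367 kJ/mol.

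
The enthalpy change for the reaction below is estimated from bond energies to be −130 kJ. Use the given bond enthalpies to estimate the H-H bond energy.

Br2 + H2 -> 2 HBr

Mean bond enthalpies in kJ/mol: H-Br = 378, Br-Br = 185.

Let D be the H-H bond energy.
Σ(broken) = 1×185 + 1×D = 185 + D
Σ(formed) = 2×378 = 756
ΔH = Σ(broken) − Σ(formed) = (185 + D) − (756) = −571 + D
Setting this equal to −130 kJ gives D = 441 kJ/mol.

D(H-H) ≈ 441 kJ/mol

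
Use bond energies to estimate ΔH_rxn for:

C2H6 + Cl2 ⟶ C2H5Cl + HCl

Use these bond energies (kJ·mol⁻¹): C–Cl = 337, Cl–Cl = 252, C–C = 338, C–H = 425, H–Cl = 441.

Bonds broken (reactants):
  C–C: 1 × 338 = 338
  C–H: 6 × 425 = 2550
  Cl–Cl: 1 × 252 = 252
  Σ(broken) = 3140 kJ
Bonds formed (products):
  C–C: 1 × 338 = 338
  C–Cl: 1 × 337 = 337
  C–H: 5 × 425 = 2125
  H–Cl: 1 × 441 = 441
  Σ(formed) = 3241 kJ
ΔH = Σ(broken) − Σ(formed) = 3140 − 3241 = −101 kJ

ΔH ≈ −101 kJ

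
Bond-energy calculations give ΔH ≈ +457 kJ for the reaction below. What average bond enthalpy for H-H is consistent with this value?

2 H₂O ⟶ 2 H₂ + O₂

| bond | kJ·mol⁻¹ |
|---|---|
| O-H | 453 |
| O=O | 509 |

D(H-H) ≈ 423 kJ/mol

Let D be the H-H bond energy.
Σ(broken) = 4×453 = 1812
Σ(formed) = 2×D + 1×509 = 509 + 2D
ΔH = Σ(broken) − Σ(formed) = (1812) − (509 + 2D) = +1303 − 2D
Setting this equal to +457 kJ gives 2D = 846, so D = 423 kJ/mol.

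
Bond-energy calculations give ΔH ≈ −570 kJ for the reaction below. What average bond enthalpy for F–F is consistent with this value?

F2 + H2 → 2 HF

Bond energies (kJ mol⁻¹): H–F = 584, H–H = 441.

Let D be the F–F bond energy.
Σ(broken) = 1×D + 1×441 = 441 + D
Σ(formed) = 2×584 = 1168
ΔH = Σ(broken) − Σ(formed) = (441 + D) − (1168) = −727 + D
Setting this equal to −570 kJ gives D = 157 kJ/mol.

D(F–F) ≈ 157 kJ/mol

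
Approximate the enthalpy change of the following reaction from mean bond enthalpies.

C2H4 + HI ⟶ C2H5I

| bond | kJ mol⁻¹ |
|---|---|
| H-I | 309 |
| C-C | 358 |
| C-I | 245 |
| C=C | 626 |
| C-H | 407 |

Bonds broken (reactants):
  C-H: 4 × 407 = 1628
  C=C: 1 × 626 = 626
  H-I: 1 × 309 = 309
  Σ(broken) = 2563 kJ
Bonds formed (products):
  C-C: 1 × 358 = 358
  C-H: 5 × 407 = 2035
  C-I: 1 × 245 = 245
  Σ(formed) = 2638 kJ
ΔH = Σ(broken) − Σ(formed) = 2563 − 2638 = −75 kJ

ΔH ≈ −75 kJ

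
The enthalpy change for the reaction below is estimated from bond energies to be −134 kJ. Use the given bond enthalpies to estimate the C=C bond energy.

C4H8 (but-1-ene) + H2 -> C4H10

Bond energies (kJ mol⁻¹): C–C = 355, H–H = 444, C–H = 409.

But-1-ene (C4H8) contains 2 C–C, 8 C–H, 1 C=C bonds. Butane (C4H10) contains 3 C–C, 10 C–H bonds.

Let D be the C=C bond energy.
Σ(broken) = 2×355 + 8×409 + 1×D + 1×444 = 4426 + D
Σ(formed) = 3×355 + 10×409 = 5155
ΔH = Σ(broken) − Σ(formed) = (4426 + D) − (5155) = −729 + D
Setting this equal to −134 kJ gives D = 595 kJ/mol.

D(C=C) ≈ 595 kJ/mol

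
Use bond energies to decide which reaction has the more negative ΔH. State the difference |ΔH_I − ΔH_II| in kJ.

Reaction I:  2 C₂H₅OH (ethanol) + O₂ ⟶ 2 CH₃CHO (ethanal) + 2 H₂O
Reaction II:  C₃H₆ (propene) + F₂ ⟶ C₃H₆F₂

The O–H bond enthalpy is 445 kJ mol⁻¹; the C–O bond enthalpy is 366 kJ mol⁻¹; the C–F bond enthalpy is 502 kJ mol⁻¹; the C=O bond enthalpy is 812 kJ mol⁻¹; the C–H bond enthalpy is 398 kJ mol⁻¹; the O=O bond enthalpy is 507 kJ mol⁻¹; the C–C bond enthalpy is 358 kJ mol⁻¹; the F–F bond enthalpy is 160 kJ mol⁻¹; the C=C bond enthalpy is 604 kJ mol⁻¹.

Reaction I:
  Bonds broken (reactants):
    C–C: 2 × 358 = 716
    C–H: 10 × 398 = 3980
    C–O: 2 × 366 = 732
    O–H: 2 × 445 = 890
    O=O: 1 × 507 = 507
    Σ(broken) = 6825 kJ
  Bonds formed (products):
    C–C: 2 × 358 = 716
    C–H: 8 × 398 = 3184
    C=O: 2 × 812 = 1624
    O–H: 4 × 445 = 1780
    Σ(formed) = 7304 kJ
  ΔH_I = 6825 − 7304 = −479 kJ
Reaction II:
  Bonds broken (reactants):
    C–C: 1 × 358 = 358
    C–H: 6 × 398 = 2388
    C=C: 1 × 604 = 604
    F–F: 1 × 160 = 160
    Σ(broken) = 3510 kJ
  Bonds formed (products):
    C–C: 2 × 358 = 716
    C–F: 2 × 502 = 1004
    C–H: 6 × 398 = 2388
    Σ(formed) = 4108 kJ
  ΔH_II = 3510 − 4108 = −598 kJ
ΔH_I − ΔH_II = +119 kJ, so reaction II has the more negative ΔH; |ΔH_I − ΔH_II| = 119 kJ.

Reaction II, by 119 kJ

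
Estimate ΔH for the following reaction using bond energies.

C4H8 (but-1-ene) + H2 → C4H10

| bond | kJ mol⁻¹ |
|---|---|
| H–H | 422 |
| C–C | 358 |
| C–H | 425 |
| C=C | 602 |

ΔH ≈ −184 kJ

Bonds broken (reactants):
  C–C: 2 × 358 = 716
  C–H: 8 × 425 = 3400
  C=C: 1 × 602 = 602
  H–H: 1 × 422 = 422
  Σ(broken) = 5140 kJ
Bonds formed (products):
  C–C: 3 × 358 = 1074
  C–H: 10 × 425 = 4250
  Σ(formed) = 5324 kJ
ΔH = Σ(broken) − Σ(formed) = 5140 − 5324 = −184 kJ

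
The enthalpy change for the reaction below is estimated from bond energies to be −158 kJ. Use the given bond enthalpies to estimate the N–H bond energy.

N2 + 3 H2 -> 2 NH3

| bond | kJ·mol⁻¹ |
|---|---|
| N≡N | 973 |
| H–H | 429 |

D(N–H) ≈ 403 kJ/mol

Let D be the N–H bond energy.
Σ(broken) = 3×429 + 1×973 = 2260
Σ(formed) = 6×D = 6D
ΔH = Σ(broken) − Σ(formed) = (2260) − (6D) = +2260 − 6D
Setting this equal to −158 kJ gives 6D = 2418, so D = 403 kJ/mol.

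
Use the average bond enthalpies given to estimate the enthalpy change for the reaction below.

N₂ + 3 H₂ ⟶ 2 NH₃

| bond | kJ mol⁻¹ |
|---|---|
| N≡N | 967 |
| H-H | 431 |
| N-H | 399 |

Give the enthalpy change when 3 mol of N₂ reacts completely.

Bonds broken (reactants):
  H-H: 3 × 431 = 1293
  N≡N: 1 × 967 = 967
  Σ(broken) = 2260 kJ
Bonds formed (products):
  N-H: 6 × 399 = 2394
  Σ(formed) = 2394 kJ
ΔH = Σ(broken) − Σ(formed) = 2260 − 2394 = −134 kJ
For 3× the reaction as written: 3 × (−134) = −402 kJ

ΔH = −402 kJ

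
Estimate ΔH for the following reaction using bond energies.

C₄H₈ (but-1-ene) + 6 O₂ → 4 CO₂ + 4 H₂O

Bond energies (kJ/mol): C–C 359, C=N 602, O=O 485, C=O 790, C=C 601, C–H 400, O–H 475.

ΔH ≈ −2691 kJ

Bonds broken (reactants):
  C–C: 2 × 359 = 718
  C–H: 8 × 400 = 3200
  C=C: 1 × 601 = 601
  O=O: 6 × 485 = 2910
  Σ(broken) = 7429 kJ
Bonds formed (products):
  C=O: 8 × 790 = 6320
  O–H: 8 × 475 = 3800
  Σ(formed) = 10120 kJ
ΔH = Σ(broken) − Σ(formed) = 7429 − 10120 = −2691 kJ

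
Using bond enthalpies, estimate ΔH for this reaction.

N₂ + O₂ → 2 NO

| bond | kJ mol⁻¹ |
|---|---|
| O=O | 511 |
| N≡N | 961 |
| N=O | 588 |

Bonds broken (reactants):
  N≡N: 1 × 961 = 961
  O=O: 1 × 511 = 511
  Σ(broken) = 1472 kJ
Bonds formed (products):
  N=O: 2 × 588 = 1176
  Σ(formed) = 1176 kJ
ΔH = Σ(broken) − Σ(formed) = 1472 − 1176 = +296 kJ

ΔH ≈ +296 kJ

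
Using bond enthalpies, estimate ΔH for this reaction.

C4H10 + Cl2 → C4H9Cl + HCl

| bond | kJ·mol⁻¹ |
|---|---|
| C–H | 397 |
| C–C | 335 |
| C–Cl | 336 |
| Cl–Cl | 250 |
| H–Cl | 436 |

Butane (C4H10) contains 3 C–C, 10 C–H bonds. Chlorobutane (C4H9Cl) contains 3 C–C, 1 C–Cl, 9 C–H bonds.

ΔH ≈ −125 kJ

Bonds broken (reactants):
  C–C: 3 × 335 = 1005
  C–H: 10 × 397 = 3970
  Cl–Cl: 1 × 250 = 250
  Σ(broken) = 5225 kJ
Bonds formed (products):
  C–C: 3 × 335 = 1005
  C–Cl: 1 × 336 = 336
  C–H: 9 × 397 = 3573
  H–Cl: 1 × 436 = 436
  Σ(formed) = 5350 kJ
ΔH = Σ(broken) − Σ(formed) = 5225 − 5350 = −125 kJ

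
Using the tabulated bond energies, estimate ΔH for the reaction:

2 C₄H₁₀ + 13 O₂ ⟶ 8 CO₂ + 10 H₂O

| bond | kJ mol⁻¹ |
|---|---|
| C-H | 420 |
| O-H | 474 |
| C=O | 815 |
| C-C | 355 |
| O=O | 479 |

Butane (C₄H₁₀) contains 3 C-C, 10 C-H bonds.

Bonds broken (reactants):
  C-C: 6 × 355 = 2130
  C-H: 20 × 420 = 8400
  O=O: 13 × 479 = 6227
  Σ(broken) = 16757 kJ
Bonds formed (products):
  C=O: 16 × 815 = 13040
  O-H: 20 × 474 = 9480
  Σ(formed) = 22520 kJ
ΔH = Σ(broken) − Σ(formed) = 16757 − 22520 = −5763 kJ

ΔH ≈ −5763 kJ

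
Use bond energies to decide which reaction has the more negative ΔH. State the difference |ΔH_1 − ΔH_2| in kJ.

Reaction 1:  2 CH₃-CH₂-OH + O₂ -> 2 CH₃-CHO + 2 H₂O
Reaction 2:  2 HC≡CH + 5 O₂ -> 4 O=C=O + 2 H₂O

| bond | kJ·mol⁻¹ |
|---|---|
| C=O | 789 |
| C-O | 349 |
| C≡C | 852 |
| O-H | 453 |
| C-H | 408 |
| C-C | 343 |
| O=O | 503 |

Reaction 1:
  Bonds broken (reactants):
    C-C: 2 × 343 = 686
    C-H: 10 × 408 = 4080
    C-O: 2 × 349 = 698
    O-H: 2 × 453 = 906
    O=O: 1 × 503 = 503
    Σ(broken) = 6873 kJ
  Bonds formed (products):
    C-C: 2 × 343 = 686
    C-H: 8 × 408 = 3264
    C=O: 2 × 789 = 1578
    O-H: 4 × 453 = 1812
    Σ(formed) = 7340 kJ
  ΔH_1 = 6873 − 7340 = −467 kJ
Reaction 2:
  Bonds broken (reactants):
    C≡C: 2 × 852 = 1704
    C-H: 4 × 408 = 1632
    O=O: 5 × 503 = 2515
    Σ(broken) = 5851 kJ
  Bonds formed (products):
    C=O: 8 × 789 = 6312
    O-H: 4 × 453 = 1812
    Σ(formed) = 8124 kJ
  ΔH_2 = 5851 − 8124 = −2273 kJ
ΔH_1 − ΔH_2 = +1806 kJ, so reaction 2 has the more negative ΔH; |ΔH_1 − ΔH_2| = 1806 kJ.

Reaction 2, by 1806 kJ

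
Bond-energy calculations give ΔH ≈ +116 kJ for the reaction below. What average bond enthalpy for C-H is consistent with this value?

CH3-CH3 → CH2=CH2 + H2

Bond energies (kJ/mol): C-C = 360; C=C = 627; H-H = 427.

D(C-H) ≈ 405 kJ/mol

Let D be the C-H bond energy.
Σ(broken) = 1×360 + 6×D = 360 + 6D
Σ(formed) = 4×D + 1×627 + 1×427 = 1054 + 4D
ΔH = Σ(broken) − Σ(formed) = (360 + 6D) − (1054 + 4D) = −694 + 2D
Setting this equal to +116 kJ gives 2D = 810, so D = 405 kJ/mol.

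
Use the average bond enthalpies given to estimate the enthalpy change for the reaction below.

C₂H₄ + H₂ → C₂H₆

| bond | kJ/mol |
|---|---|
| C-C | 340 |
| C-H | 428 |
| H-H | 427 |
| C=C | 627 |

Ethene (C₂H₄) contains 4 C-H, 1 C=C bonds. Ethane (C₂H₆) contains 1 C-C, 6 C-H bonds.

ΔH ≈ −142 kJ

Bonds broken (reactants):
  C-H: 4 × 428 = 1712
  C=C: 1 × 627 = 627
  H-H: 1 × 427 = 427
  Σ(broken) = 2766 kJ
Bonds formed (products):
  C-C: 1 × 340 = 340
  C-H: 6 × 428 = 2568
  Σ(formed) = 2908 kJ
ΔH = Σ(broken) − Σ(formed) = 2766 − 2908 = −142 kJ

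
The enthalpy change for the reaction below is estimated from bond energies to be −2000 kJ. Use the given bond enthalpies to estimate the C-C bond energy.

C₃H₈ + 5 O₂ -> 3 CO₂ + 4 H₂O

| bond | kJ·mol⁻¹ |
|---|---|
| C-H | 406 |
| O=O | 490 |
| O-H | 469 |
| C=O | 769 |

D(C-C) ≈ 334 kJ/mol

Let D be the C-C bond energy.
Σ(broken) = 2×D + 8×406 + 5×490 = 5698 + 2D
Σ(formed) = 6×769 + 8×469 = 8366
ΔH = Σ(broken) − Σ(formed) = (5698 + 2D) − (8366) = −2668 + 2D
Setting this equal to −2000 kJ gives 2D = 668, so D = 334 kJ/mol.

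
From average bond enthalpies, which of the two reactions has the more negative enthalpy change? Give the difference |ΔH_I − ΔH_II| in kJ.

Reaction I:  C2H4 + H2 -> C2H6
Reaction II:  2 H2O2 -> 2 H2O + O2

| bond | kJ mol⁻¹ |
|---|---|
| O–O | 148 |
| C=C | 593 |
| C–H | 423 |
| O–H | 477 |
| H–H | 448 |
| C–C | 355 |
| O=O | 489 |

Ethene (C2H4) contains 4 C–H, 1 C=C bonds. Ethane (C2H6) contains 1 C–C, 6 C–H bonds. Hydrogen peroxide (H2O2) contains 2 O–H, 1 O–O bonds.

Reaction I:
  Bonds broken (reactants):
    C–H: 4 × 423 = 1692
    C=C: 1 × 593 = 593
    H–H: 1 × 448 = 448
    Σ(broken) = 2733 kJ
  Bonds formed (products):
    C–C: 1 × 355 = 355
    C–H: 6 × 423 = 2538
    Σ(formed) = 2893 kJ
  ΔH_I = 2733 − 2893 = −160 kJ
Reaction II:
  Bonds broken (reactants):
    O–H: 4 × 477 = 1908
    O–O: 2 × 148 = 296
    Σ(broken) = 2204 kJ
  Bonds formed (products):
    O–H: 4 × 477 = 1908
    O=O: 1 × 489 = 489
    Σ(formed) = 2397 kJ
  ΔH_II = 2204 − 2397 = −193 kJ
ΔH_I − ΔH_II = +33 kJ, so reaction II has the more negative ΔH; |ΔH_I − ΔH_II| = 33 kJ.

Reaction II, by 33 kJ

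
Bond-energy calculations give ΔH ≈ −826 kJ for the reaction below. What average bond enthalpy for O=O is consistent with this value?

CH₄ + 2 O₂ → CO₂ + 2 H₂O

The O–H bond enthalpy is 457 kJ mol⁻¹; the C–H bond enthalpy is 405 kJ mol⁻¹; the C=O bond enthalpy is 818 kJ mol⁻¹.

D(O=O) ≈ 509 kJ/mol

Let D be the O=O bond energy.
Σ(broken) = 4×405 + 2×D = 1620 + 2D
Σ(formed) = 2×818 + 4×457 = 3464
ΔH = Σ(broken) − Σ(formed) = (1620 + 2D) − (3464) = −1844 + 2D
Setting this equal to −826 kJ gives 2D = 1018, so D = 509 kJ/mol.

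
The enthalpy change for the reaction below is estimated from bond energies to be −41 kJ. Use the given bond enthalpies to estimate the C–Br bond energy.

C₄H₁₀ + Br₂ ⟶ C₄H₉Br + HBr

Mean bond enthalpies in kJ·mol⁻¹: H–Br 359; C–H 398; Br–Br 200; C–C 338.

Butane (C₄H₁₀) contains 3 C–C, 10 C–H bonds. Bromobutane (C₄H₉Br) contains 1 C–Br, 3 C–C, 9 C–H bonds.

D(C–Br) ≈ 280 kJ/mol

Let D be the C–Br bond energy.
Σ(broken) = 1×200 + 3×338 + 10×398 = 5194
Σ(formed) = 1×D + 3×338 + 9×398 + 1×359 = 4955 + D
ΔH = Σ(broken) − Σ(formed) = (5194) − (4955 + D) = +239 − D
Setting this equal to −41 kJ gives D = 280 kJ/mol.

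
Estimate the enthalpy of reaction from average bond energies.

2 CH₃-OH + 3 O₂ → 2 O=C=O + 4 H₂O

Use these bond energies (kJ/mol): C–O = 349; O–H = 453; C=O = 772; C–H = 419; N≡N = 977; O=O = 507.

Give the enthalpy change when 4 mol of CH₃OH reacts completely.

ΔH = −2146 kJ

Bonds broken (reactants):
  C–H: 6 × 419 = 2514
  C–O: 2 × 349 = 698
  O–H: 2 × 453 = 906
  O=O: 3 × 507 = 1521
  Σ(broken) = 5639 kJ
Bonds formed (products):
  C=O: 4 × 772 = 3088
  O–H: 8 × 453 = 3624
  Σ(formed) = 6712 kJ
ΔH = Σ(broken) − Σ(formed) = 5639 − 6712 = −1073 kJ
For 2× the reaction as written: 2 × (−1073) = −2146 kJ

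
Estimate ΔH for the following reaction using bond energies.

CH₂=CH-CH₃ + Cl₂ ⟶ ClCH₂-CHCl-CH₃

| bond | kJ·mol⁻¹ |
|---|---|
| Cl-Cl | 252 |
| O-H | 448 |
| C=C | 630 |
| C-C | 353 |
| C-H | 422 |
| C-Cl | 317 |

Bonds broken (reactants):
  C-C: 1 × 353 = 353
  C-H: 6 × 422 = 2532
  C=C: 1 × 630 = 630
  Cl-Cl: 1 × 252 = 252
  Σ(broken) = 3767 kJ
Bonds formed (products):
  C-C: 2 × 353 = 706
  C-Cl: 2 × 317 = 634
  C-H: 6 × 422 = 2532
  Σ(formed) = 3872 kJ
ΔH = Σ(broken) − Σ(formed) = 3767 − 3872 = −105 kJ

ΔH ≈ −105 kJ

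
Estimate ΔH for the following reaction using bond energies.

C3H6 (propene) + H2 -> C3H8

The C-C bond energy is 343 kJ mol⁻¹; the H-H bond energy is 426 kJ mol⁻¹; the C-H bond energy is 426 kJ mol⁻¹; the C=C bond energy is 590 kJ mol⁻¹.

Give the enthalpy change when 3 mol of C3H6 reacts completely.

Bonds broken (reactants):
  C-C: 1 × 343 = 343
  C-H: 6 × 426 = 2556
  C=C: 1 × 590 = 590
  H-H: 1 × 426 = 426
  Σ(broken) = 3915 kJ
Bonds formed (products):
  C-C: 2 × 343 = 686
  C-H: 8 × 426 = 3408
  Σ(formed) = 4094 kJ
ΔH = Σ(broken) − Σ(formed) = 3915 − 4094 = −179 kJ
For 3× the reaction as written: 3 × (−179) = −537 kJ

ΔH = −537 kJ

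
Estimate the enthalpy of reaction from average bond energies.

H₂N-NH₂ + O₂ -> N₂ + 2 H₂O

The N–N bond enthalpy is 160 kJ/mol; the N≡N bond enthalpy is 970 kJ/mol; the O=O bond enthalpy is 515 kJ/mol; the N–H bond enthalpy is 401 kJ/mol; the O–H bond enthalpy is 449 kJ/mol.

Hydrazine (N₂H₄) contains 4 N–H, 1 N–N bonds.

Bonds broken (reactants):
  N–H: 4 × 401 = 1604
  N–N: 1 × 160 = 160
  O=O: 1 × 515 = 515
  Σ(broken) = 2279 kJ
Bonds formed (products):
  N≡N: 1 × 970 = 970
  O–H: 4 × 449 = 1796
  Σ(formed) = 2766 kJ
ΔH = Σ(broken) − Σ(formed) = 2279 − 2766 = −487 kJ

ΔH ≈ −487 kJ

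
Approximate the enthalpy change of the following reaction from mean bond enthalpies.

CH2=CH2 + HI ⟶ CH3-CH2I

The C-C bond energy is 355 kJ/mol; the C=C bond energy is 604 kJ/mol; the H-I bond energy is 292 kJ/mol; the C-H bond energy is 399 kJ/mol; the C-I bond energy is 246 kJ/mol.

ΔH ≈ −104 kJ

Bonds broken (reactants):
  C-H: 4 × 399 = 1596
  C=C: 1 × 604 = 604
  H-I: 1 × 292 = 292
  Σ(broken) = 2492 kJ
Bonds formed (products):
  C-C: 1 × 355 = 355
  C-H: 5 × 399 = 1995
  C-I: 1 × 246 = 246
  Σ(formed) = 2596 kJ
ΔH = Σ(broken) − Σ(formed) = 2492 − 2596 = −104 kJ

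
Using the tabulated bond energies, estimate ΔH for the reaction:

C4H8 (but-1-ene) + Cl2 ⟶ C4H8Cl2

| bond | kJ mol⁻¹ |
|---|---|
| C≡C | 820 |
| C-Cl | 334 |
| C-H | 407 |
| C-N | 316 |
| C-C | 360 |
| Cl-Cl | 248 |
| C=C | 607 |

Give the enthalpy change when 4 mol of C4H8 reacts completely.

Bonds broken (reactants):
  C-C: 2 × 360 = 720
  C-H: 8 × 407 = 3256
  C=C: 1 × 607 = 607
  Cl-Cl: 1 × 248 = 248
  Σ(broken) = 4831 kJ
Bonds formed (products):
  C-C: 3 × 360 = 1080
  C-Cl: 2 × 334 = 668
  C-H: 8 × 407 = 3256
  Σ(formed) = 5004 kJ
ΔH = Σ(broken) − Σ(formed) = 4831 − 5004 = −173 kJ
For 4× the reaction as written: 4 × (−173) = −692 kJ

ΔH = −692 kJ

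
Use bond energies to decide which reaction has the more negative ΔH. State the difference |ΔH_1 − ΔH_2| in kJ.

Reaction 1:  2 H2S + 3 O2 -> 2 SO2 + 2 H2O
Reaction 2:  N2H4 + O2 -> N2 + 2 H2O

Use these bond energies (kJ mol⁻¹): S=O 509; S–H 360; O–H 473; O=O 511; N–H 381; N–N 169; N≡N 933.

Reaction 1:
  Bonds broken (reactants):
    O=O: 3 × 511 = 1533
    S–H: 4 × 360 = 1440
    Σ(broken) = 2973 kJ
  Bonds formed (products):
    O–H: 4 × 473 = 1892
    S=O: 4 × 509 = 2036
    Σ(formed) = 3928 kJ
  ΔH_1 = 2973 − 3928 = −955 kJ
Reaction 2:
  Bonds broken (reactants):
    N–H: 4 × 381 = 1524
    N–N: 1 × 169 = 169
    O=O: 1 × 511 = 511
    Σ(broken) = 2204 kJ
  Bonds formed (products):
    N≡N: 1 × 933 = 933
    O–H: 4 × 473 = 1892
    Σ(formed) = 2825 kJ
  ΔH_2 = 2204 − 2825 = −621 kJ
ΔH_1 − ΔH_2 = −334 kJ, so reaction 1 has the more negative ΔH; |ΔH_1 − ΔH_2| = 334 kJ.

Reaction 1, by 334 kJ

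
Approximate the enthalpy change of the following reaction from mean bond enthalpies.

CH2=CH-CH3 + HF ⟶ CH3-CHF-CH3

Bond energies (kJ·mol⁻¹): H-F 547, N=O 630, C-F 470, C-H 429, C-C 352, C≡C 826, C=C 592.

Bonds broken (reactants):
  C-C: 1 × 352 = 352
  C-H: 6 × 429 = 2574
  C=C: 1 × 592 = 592
  H-F: 1 × 547 = 547
  Σ(broken) = 4065 kJ
Bonds formed (products):
  C-C: 2 × 352 = 704
  C-F: 1 × 470 = 470
  C-H: 7 × 429 = 3003
  Σ(formed) = 4177 kJ
ΔH = Σ(broken) − Σ(formed) = 4065 − 4177 = −112 kJ

ΔH ≈ −112 kJ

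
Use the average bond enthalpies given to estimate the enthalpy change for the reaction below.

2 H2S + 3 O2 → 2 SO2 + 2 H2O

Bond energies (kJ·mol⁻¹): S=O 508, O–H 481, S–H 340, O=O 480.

ΔH ≈ −1156 kJ

Bonds broken (reactants):
  O=O: 3 × 480 = 1440
  S–H: 4 × 340 = 1360
  Σ(broken) = 2800 kJ
Bonds formed (products):
  O–H: 4 × 481 = 1924
  S=O: 4 × 508 = 2032
  Σ(formed) = 3956 kJ
ΔH = Σ(broken) − Σ(formed) = 2800 − 3956 = −1156 kJ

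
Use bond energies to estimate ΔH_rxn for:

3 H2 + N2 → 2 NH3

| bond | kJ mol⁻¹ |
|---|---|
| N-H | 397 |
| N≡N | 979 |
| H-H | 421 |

Bonds broken (reactants):
  H-H: 3 × 421 = 1263
  N≡N: 1 × 979 = 979
  Σ(broken) = 2242 kJ
Bonds formed (products):
  N-H: 6 × 397 = 2382
  Σ(formed) = 2382 kJ
ΔH = Σ(broken) − Σ(formed) = 2242 − 2382 = −140 kJ

ΔH ≈ −140 kJ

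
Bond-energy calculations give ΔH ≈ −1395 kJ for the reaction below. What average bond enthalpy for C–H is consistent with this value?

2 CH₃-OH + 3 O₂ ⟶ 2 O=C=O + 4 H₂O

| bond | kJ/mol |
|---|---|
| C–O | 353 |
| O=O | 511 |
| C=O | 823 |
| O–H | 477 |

Let D be the C–H bond energy.
Σ(broken) = 6×D + 2×353 + 2×477 + 3×511 = 3193 + 6D
Σ(formed) = 4×823 + 8×477 = 7108
ΔH = Σ(broken) − Σ(formed) = (3193 + 6D) − (7108) = −3915 + 6D
Setting this equal to −1395 kJ gives 6D = 2520, so D = 420 kJ/mol.

D(C–H) ≈ 420 kJ/mol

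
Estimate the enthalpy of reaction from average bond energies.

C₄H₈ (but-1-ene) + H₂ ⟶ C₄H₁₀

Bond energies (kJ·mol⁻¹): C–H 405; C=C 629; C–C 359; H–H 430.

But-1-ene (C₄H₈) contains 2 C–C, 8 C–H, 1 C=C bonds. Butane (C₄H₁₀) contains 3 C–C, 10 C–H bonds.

ΔH ≈ −110 kJ

Bonds broken (reactants):
  C–C: 2 × 359 = 718
  C–H: 8 × 405 = 3240
  C=C: 1 × 629 = 629
  H–H: 1 × 430 = 430
  Σ(broken) = 5017 kJ
Bonds formed (products):
  C–C: 3 × 359 = 1077
  C–H: 10 × 405 = 4050
  Σ(formed) = 5127 kJ
ΔH = Σ(broken) − Σ(formed) = 5017 − 5127 = −110 kJ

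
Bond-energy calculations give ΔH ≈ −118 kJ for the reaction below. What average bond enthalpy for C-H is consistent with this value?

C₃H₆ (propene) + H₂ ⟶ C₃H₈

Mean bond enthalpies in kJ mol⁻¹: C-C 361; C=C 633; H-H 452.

Let D be the C-H bond energy.
Σ(broken) = 1×361 + 6×D + 1×633 + 1×452 = 1446 + 6D
Σ(formed) = 2×361 + 8×D = 722 + 8D
ΔH = Σ(broken) − Σ(formed) = (1446 + 6D) − (722 + 8D) = +724 − 2D
Setting this equal to −118 kJ gives 2D = 842, so D = 421 kJ/mol.

D(C-H) ≈ 421 kJ/mol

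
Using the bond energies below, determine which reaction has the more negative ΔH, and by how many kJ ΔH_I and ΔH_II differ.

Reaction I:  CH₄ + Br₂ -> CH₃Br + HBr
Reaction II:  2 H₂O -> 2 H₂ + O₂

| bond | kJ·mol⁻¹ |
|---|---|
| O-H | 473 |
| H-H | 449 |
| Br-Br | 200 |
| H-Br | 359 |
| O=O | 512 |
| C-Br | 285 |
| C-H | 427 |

Reaction I, by 499 kJ

Reaction I:
  Bonds broken (reactants):
    Br-Br: 1 × 200 = 200
    C-H: 4 × 427 = 1708
    Σ(broken) = 1908 kJ
  Bonds formed (products):
    C-Br: 1 × 285 = 285
    C-H: 3 × 427 = 1281
    H-Br: 1 × 359 = 359
    Σ(formed) = 1925 kJ
  ΔH_I = 1908 − 1925 = −17 kJ
Reaction II:
  Bonds broken (reactants):
    O-H: 4 × 473 = 1892
    Σ(broken) = 1892 kJ
  Bonds formed (products):
    H-H: 2 × 449 = 898
    O=O: 1 × 512 = 512
    Σ(formed) = 1410 kJ
  ΔH_II = 1892 − 1410 = +482 kJ
ΔH_I − ΔH_II = −499 kJ, so reaction I has the more negative ΔH; |ΔH_I − ΔH_II| = 499 kJ.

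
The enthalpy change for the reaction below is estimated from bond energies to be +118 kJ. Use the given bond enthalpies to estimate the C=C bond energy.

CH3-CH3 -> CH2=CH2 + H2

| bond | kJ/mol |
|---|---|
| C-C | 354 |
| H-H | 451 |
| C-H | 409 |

D(C=C) ≈ 603 kJ/mol

Let D be the C=C bond energy.
Σ(broken) = 1×354 + 6×409 = 2808
Σ(formed) = 4×409 + 1×D + 1×451 = 2087 + D
ΔH = Σ(broken) − Σ(formed) = (2808) − (2087 + D) = +721 − D
Setting this equal to +118 kJ gives D = 603 kJ/mol.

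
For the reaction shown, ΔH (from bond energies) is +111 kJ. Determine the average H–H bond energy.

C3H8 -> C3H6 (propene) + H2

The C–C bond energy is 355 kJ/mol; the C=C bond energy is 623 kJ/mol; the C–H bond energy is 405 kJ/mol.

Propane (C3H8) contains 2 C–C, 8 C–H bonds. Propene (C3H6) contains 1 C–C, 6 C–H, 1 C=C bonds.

D(H–H) ≈ 431 kJ/mol

Let D be the H–H bond energy.
Σ(broken) = 2×355 + 8×405 = 3950
Σ(formed) = 1×355 + 6×405 + 1×623 + 1×D = 3408 + D
ΔH = Σ(broken) − Σ(formed) = (3950) − (3408 + D) = +542 − D
Setting this equal to +111 kJ gives D = 431 kJ/mol.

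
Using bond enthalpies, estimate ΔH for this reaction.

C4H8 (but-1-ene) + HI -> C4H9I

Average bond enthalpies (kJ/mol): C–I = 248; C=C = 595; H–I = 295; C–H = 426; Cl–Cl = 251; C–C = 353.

Bonds broken (reactants):
  C–C: 2 × 353 = 706
  C–H: 8 × 426 = 3408
  C=C: 1 × 595 = 595
  H–I: 1 × 295 = 295
  Σ(broken) = 5004 kJ
Bonds formed (products):
  C–C: 3 × 353 = 1059
  C–H: 9 × 426 = 3834
  C–I: 1 × 248 = 248
  Σ(formed) = 5141 kJ
ΔH = Σ(broken) − Σ(formed) = 5004 − 5141 = −137 kJ

ΔH ≈ −137 kJ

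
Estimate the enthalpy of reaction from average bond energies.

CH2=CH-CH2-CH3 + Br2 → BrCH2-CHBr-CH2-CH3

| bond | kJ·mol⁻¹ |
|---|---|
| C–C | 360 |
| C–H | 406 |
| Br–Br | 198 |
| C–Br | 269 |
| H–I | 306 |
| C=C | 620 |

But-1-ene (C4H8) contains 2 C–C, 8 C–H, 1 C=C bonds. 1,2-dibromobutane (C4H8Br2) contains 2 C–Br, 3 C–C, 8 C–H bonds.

Bonds broken (reactants):
  Br–Br: 1 × 198 = 198
  C–C: 2 × 360 = 720
  C–H: 8 × 406 = 3248
  C=C: 1 × 620 = 620
  Σ(broken) = 4786 kJ
Bonds formed (products):
  C–Br: 2 × 269 = 538
  C–C: 3 × 360 = 1080
  C–H: 8 × 406 = 3248
  Σ(formed) = 4866 kJ
ΔH = Σ(broken) − Σ(formed) = 4786 − 4866 = −80 kJ

ΔH ≈ −80 kJ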